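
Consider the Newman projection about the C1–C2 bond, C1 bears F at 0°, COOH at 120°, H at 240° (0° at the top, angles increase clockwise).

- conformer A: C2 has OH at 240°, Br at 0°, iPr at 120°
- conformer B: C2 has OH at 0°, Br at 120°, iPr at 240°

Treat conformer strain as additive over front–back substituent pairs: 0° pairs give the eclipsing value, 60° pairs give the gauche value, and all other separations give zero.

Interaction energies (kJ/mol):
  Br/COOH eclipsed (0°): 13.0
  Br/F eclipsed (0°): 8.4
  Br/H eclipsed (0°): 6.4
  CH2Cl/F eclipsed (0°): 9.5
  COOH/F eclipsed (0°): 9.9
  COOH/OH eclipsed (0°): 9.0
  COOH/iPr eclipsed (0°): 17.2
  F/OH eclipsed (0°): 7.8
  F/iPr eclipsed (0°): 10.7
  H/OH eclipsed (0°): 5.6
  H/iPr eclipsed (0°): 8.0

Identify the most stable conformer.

B

A (eclipsed): F–Br eclipsed, COOH–iPr eclipsed, H–OH eclipsed; 8.4 + 17.2 + 5.6 = 31.2 kJ/mol.
B (eclipsed): F–OH eclipsed, COOH–Br eclipsed, H–iPr eclipsed; 7.8 + 13.0 + 8.0 = 28.8 kJ/mol.
B has the lowest total (28.8 kJ/mol).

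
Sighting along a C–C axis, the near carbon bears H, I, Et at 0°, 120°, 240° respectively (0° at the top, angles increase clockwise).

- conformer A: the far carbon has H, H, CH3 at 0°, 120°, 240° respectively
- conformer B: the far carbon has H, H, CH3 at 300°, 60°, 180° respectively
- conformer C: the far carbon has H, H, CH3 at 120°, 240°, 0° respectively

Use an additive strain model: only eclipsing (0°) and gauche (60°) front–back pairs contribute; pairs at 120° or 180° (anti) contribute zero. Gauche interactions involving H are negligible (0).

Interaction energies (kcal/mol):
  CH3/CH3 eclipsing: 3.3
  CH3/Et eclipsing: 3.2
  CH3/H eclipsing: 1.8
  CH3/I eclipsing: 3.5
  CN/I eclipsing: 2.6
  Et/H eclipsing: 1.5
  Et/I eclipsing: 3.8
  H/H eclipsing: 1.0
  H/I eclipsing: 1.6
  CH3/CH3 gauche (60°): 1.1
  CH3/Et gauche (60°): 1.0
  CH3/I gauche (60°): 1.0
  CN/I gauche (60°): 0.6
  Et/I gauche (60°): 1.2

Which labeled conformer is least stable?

A

A (eclipsed): H(0°)/H(0°) eclipsed 1.0; I(120°)/H(120°) eclipsed 1.6; Et(240°)/CH3(240°) eclipsed 3.2 → 5.8 kcal/mol.
B (staggered): I(120°)/CH3(180°) gauche 1.0; Et(240°)/CH3(180°) gauche 1.0 → 2.0 kcal/mol.
C (eclipsed): H(0°)/CH3(0°) eclipsed 1.8; I(120°)/H(120°) eclipsed 1.6; Et(240°)/H(240°) eclipsed 1.5 → 4.9 kcal/mol.
A has the highest total (5.8 kcal/mol).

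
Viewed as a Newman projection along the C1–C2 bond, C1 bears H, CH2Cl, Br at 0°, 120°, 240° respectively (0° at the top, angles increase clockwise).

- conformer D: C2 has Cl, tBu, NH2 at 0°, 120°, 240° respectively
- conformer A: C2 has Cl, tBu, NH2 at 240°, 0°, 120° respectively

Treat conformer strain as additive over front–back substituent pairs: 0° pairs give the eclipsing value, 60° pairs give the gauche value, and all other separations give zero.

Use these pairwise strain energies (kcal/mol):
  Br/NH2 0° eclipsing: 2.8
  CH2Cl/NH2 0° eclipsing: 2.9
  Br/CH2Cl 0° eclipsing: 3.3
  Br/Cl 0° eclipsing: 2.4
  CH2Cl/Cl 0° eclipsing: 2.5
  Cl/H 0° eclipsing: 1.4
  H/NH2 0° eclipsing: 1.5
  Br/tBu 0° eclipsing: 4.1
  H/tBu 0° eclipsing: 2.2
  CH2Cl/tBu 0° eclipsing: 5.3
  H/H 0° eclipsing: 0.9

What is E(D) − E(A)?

D is eclipsed. H at 0° is eclipsed with Cl at 0° (1.4); CH2Cl at 120° is eclipsed with tBu at 120° (5.3); Br at 240° is eclipsed with NH2 at 240° (2.8). Total 9.5 kcal/mol.
A is eclipsed. H at 0° is eclipsed with tBu at 0° (2.2); CH2Cl at 120° is eclipsed with NH2 at 120° (2.9); Br at 240° is eclipsed with Cl at 240° (2.4). Total 7.5 kcal/mol.
E(D) − E(A) = 9.5 − 7.5 = +2.0 kcal/mol.

+2.0 kcal/mol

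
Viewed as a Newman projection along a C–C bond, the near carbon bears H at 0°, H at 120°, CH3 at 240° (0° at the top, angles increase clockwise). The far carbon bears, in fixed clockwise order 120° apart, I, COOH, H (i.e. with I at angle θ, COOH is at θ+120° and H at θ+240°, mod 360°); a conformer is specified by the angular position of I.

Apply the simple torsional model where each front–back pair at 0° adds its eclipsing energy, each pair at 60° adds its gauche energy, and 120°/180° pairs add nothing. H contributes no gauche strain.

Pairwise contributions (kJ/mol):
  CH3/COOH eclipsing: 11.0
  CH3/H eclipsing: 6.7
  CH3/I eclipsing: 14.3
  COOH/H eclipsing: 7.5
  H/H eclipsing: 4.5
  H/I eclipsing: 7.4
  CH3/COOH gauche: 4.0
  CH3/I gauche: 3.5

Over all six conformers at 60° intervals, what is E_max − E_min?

22.8 kJ/mol

I at 0° (eclipsed): H–I eclipsed, H–COOH eclipsed, CH3–H eclipsed; 7.4 + 7.5 + 6.7 = 21.6 kJ/mol.
I at 60° (staggered): CH3–COOH gauche; 4.0 = 4.0 kJ/mol.
I at 120° (eclipsed): H–H eclipsed, H–I eclipsed, CH3–COOH eclipsed; 4.5 + 7.4 + 11.0 = 22.9 kJ/mol.
I at 180° (staggered): CH3–I gauche, CH3–COOH gauche; 3.5 + 4.0 = 7.5 kJ/mol.
I at 240° (eclipsed): H–COOH eclipsed, H–H eclipsed, CH3–I eclipsed; 7.5 + 4.5 + 14.3 = 26.3 kJ/mol.
I at 300° (staggered): CH3–I gauche; 3.5 = 3.5 kJ/mol.
Max at 240° (26.3 kJ/mol), min at 300° (3.5 kJ/mol); barrier = 22.8 kJ/mol.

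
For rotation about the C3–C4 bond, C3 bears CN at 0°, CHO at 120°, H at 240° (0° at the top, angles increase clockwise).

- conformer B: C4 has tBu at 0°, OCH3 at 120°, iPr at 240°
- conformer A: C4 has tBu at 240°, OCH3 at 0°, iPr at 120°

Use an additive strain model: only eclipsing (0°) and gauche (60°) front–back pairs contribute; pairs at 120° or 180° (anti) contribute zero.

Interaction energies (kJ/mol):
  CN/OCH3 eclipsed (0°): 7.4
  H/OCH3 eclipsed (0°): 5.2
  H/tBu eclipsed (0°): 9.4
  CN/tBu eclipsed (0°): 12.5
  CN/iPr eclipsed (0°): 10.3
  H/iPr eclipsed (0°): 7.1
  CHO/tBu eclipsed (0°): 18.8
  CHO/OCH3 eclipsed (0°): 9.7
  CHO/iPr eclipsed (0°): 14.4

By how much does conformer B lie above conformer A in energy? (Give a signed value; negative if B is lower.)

B (eclipsed): CN–tBu eclipsed, CHO–OCH3 eclipsed, H–iPr eclipsed; 12.5 + 9.7 + 7.1 = 29.3 kJ/mol.
A (eclipsed): CN–OCH3 eclipsed, CHO–iPr eclipsed, H–tBu eclipsed; 7.4 + 14.4 + 9.4 = 31.2 kJ/mol.
E(B) − E(A) = 29.3 − 31.2 = -1.9 kJ/mol.

-1.9 kJ/mol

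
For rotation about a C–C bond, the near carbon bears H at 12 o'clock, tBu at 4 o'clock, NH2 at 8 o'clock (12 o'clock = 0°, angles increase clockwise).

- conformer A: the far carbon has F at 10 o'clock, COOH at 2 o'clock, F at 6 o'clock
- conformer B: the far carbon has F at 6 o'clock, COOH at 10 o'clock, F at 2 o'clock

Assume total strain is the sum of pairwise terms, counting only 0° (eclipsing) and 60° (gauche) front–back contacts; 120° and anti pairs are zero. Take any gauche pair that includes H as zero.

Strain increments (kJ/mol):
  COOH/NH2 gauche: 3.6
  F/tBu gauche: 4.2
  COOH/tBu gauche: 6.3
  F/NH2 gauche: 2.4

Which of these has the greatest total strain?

A

A is staggered. tBu at 120° is gauche with COOH at 60° (6.3); tBu at 120° is gauche with F at 180° (4.2); NH2 at 240° is gauche with F at 300° (2.4); NH2 at 240° is gauche with F at 180° (2.4). Total 15.3 kJ/mol.
B is staggered. tBu at 120° is gauche with F at 180° (4.2); tBu at 120° is gauche with F at 60° (4.2); NH2 at 240° is gauche with F at 180° (2.4); NH2 at 240° is gauche with COOH at 300° (3.6). Total 14.4 kJ/mol.
A has the highest total (15.3 kJ/mol).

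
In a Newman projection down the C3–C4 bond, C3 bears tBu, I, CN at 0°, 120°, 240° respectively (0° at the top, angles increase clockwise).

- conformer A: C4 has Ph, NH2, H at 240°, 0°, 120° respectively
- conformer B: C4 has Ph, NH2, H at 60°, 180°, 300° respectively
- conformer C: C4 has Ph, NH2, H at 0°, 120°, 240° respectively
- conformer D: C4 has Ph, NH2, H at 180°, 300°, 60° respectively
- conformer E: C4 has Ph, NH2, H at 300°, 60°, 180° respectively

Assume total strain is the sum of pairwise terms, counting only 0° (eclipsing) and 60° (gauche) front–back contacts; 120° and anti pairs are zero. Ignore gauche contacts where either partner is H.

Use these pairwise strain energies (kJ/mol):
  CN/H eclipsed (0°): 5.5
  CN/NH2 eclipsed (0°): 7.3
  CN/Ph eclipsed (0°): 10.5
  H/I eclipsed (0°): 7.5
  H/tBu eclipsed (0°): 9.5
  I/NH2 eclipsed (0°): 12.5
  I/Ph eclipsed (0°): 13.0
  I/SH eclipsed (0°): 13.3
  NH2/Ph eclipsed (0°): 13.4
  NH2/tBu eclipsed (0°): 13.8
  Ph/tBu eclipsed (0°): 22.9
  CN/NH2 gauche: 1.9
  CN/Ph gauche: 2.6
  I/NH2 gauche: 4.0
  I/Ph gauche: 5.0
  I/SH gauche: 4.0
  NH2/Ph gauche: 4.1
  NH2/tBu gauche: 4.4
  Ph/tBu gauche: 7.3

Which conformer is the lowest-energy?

D

A is eclipsed. tBu at 0° is eclipsed with NH2 at 0° (13.8); I at 120° is eclipsed with H at 120° (7.5); CN at 240° is eclipsed with Ph at 240° (10.5). Total 31.8 kJ/mol.
B is staggered. tBu at 0° is gauche with Ph at 60° (7.3); I at 120° is gauche with Ph at 60° (5.0); I at 120° is gauche with NH2 at 180° (4.0); CN at 240° is gauche with NH2 at 180° (1.9). Total 18.2 kJ/mol.
C is eclipsed. tBu at 0° is eclipsed with Ph at 0° (22.9); I at 120° is eclipsed with NH2 at 120° (12.5); CN at 240° is eclipsed with H at 240° (5.5). Total 40.9 kJ/mol.
D is staggered. tBu at 0° is gauche with NH2 at 300° (4.4); I at 120° is gauche with Ph at 180° (5.0); CN at 240° is gauche with Ph at 180° (2.6); CN at 240° is gauche with NH2 at 300° (1.9). Total 13.9 kJ/mol.
E is staggered. tBu at 0° is gauche with Ph at 300° (7.3); tBu at 0° is gauche with NH2 at 60° (4.4); I at 120° is gauche with NH2 at 60° (4.0); CN at 240° is gauche with Ph at 300° (2.6). Total 18.3 kJ/mol.
D has the lowest total (13.9 kJ/mol).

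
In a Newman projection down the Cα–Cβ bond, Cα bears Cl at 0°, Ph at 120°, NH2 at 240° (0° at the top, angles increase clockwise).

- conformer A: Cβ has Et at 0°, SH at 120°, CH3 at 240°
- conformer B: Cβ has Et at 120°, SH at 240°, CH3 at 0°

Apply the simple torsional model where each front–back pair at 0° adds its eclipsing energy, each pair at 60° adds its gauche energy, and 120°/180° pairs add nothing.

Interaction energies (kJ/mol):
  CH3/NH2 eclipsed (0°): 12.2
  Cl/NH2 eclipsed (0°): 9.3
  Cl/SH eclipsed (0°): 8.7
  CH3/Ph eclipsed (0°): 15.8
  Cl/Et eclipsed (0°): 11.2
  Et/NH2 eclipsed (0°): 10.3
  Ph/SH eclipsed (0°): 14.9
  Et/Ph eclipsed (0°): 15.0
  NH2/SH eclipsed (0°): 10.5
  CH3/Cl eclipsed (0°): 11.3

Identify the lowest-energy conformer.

B

A (eclipsed): Cl(0°)/Et(0°) eclipsed 11.2; Ph(120°)/SH(120°) eclipsed 14.9; NH2(240°)/CH3(240°) eclipsed 12.2 → 38.3 kJ/mol.
B (eclipsed): Cl(0°)/CH3(0°) eclipsed 11.3; Ph(120°)/Et(120°) eclipsed 15.0; NH2(240°)/SH(240°) eclipsed 10.5 → 36.8 kJ/mol.
B has the lowest total (36.8 kJ/mol).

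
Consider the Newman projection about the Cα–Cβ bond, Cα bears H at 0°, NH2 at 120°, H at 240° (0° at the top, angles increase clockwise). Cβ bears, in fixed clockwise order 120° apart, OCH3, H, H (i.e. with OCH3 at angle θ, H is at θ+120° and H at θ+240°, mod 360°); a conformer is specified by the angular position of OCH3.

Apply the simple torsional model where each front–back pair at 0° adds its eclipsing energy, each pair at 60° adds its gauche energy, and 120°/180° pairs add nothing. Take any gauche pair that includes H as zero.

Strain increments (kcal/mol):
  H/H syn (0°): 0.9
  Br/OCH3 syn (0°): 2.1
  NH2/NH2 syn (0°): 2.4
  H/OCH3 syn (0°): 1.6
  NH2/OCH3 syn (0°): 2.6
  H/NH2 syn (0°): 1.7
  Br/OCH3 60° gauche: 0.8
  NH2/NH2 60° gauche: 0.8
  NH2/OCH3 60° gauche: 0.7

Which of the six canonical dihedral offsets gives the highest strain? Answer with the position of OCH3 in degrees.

120°

OCH3 at 0° (eclipsed): H–OCH3 eclipsed, NH2–H eclipsed, H–H eclipsed; 1.6 + 1.7 + 0.9 = 4.2 kcal/mol.
OCH3 at 60° (staggered): NH2–OCH3 gauche; 0.7 = 0.7 kcal/mol.
OCH3 at 120° (eclipsed): H–H eclipsed, NH2–OCH3 eclipsed, H–H eclipsed; 0.9 + 2.6 + 0.9 = 4.4 kcal/mol.
OCH3 at 180° (staggered): NH2–OCH3 gauche; 0.7 = 0.7 kcal/mol.
OCH3 at 240° (eclipsed): H–H eclipsed, NH2–H eclipsed, H–OCH3 eclipsed; 0.9 + 1.7 + 1.6 = 4.2 kcal/mol.
OCH3 at 300° (staggered): no non-H gauche contacts → 0.0 kcal/mol.
The maximum (4.4 kcal/mol) occurs with OCH3 at 120°.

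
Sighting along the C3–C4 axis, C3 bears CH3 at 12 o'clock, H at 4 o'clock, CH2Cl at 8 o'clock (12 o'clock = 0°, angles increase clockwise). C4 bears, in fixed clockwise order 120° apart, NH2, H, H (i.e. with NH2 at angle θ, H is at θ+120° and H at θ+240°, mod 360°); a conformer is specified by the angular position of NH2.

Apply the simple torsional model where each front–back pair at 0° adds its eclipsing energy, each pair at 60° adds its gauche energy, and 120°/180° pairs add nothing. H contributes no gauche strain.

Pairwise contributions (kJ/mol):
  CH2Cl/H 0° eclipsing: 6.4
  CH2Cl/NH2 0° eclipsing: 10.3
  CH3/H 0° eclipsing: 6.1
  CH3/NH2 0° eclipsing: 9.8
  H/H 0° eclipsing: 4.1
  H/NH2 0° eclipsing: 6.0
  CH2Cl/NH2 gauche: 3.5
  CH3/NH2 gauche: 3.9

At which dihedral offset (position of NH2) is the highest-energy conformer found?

240°

NH2 at 0° is eclipsed. CH3 at 0° is eclipsed with NH2 at 0° (9.8); H at 120° is eclipsed with H at 120° (4.1); CH2Cl at 240° is eclipsed with H at 240° (6.4). Total 20.3 kJ/mol.
NH2 at 60° is staggered. CH3 at 0° is gauche with NH2 at 60° (3.9). Total 3.9 kJ/mol.
NH2 at 120° is eclipsed. CH3 at 0° is eclipsed with H at 0° (6.1); H at 120° is eclipsed with NH2 at 120° (6.0); CH2Cl at 240° is eclipsed with H at 240° (6.4). Total 18.5 kJ/mol.
NH2 at 180° is staggered. CH2Cl at 240° is gauche with NH2 at 180° (3.5). Total 3.5 kJ/mol.
NH2 at 240° is eclipsed. CH3 at 0° is eclipsed with H at 0° (6.1); H at 120° is eclipsed with H at 120° (4.1); CH2Cl at 240° is eclipsed with NH2 at 240° (10.3). Total 20.5 kJ/mol.
NH2 at 300° is staggered. CH3 at 0° is gauche with NH2 at 300° (3.9); CH2Cl at 240° is gauche with NH2 at 300° (3.5). Total 7.4 kJ/mol.
The maximum (20.5 kJ/mol) occurs with NH2 at 240°.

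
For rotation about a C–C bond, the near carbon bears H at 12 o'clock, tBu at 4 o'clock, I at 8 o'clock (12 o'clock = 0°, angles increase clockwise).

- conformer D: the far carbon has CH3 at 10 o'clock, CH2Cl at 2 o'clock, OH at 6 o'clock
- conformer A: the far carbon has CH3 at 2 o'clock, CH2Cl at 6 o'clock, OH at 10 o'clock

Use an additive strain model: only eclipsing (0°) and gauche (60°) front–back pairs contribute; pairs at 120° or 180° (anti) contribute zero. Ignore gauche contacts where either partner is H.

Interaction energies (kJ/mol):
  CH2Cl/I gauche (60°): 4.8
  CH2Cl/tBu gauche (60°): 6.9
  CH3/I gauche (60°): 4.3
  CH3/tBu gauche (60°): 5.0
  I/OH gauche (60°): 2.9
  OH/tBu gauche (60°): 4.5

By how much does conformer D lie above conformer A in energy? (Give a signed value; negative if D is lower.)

D is staggered. tBu at 120° is gauche with CH2Cl at 60° (6.9); tBu at 120° is gauche with OH at 180° (4.5); I at 240° is gauche with CH3 at 300° (4.3); I at 240° is gauche with OH at 180° (2.9). Total 18.6 kJ/mol.
A is staggered. tBu at 120° is gauche with CH3 at 60° (5.0); tBu at 120° is gauche with CH2Cl at 180° (6.9); I at 240° is gauche with CH2Cl at 180° (4.8); I at 240° is gauche with OH at 300° (2.9). Total 19.6 kJ/mol.
E(D) − E(A) = 18.6 − 19.6 = -1.0 kJ/mol.

-1.0 kJ/mol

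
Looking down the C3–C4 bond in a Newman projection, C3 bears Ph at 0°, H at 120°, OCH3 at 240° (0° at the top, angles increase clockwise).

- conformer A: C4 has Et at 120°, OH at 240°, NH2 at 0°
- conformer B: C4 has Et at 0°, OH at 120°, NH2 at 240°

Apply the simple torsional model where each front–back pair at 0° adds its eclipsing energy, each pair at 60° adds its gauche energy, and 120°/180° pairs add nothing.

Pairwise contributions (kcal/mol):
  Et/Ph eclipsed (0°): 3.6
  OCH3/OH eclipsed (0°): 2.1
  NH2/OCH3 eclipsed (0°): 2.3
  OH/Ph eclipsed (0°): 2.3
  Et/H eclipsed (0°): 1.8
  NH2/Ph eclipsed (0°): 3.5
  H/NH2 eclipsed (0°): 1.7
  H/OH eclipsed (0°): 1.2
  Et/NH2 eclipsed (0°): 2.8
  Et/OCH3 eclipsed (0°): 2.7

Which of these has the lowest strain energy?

B

A (eclipsed): Ph(0°)/NH2(0°) eclipsed 3.5; H(120°)/Et(120°) eclipsed 1.8; OCH3(240°)/OH(240°) eclipsed 2.1 → 7.4 kcal/mol.
B (eclipsed): Ph(0°)/Et(0°) eclipsed 3.6; H(120°)/OH(120°) eclipsed 1.2; OCH3(240°)/NH2(240°) eclipsed 2.3 → 7.1 kcal/mol.
B has the lowest total (7.1 kcal/mol).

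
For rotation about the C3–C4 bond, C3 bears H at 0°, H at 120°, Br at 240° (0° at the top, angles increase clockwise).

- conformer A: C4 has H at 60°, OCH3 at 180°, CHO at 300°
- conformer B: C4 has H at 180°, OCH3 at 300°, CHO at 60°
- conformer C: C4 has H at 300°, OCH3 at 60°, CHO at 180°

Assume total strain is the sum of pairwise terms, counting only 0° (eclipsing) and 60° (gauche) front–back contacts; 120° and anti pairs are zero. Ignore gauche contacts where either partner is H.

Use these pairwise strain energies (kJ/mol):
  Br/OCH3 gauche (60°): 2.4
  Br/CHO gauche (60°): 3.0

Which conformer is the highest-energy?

A is staggered. Br at 240° is gauche with OCH3 at 180° (2.4); Br at 240° is gauche with CHO at 300° (3.0). Total 5.4 kJ/mol.
B is staggered. Br at 240° is gauche with OCH3 at 300° (2.4). Total 2.4 kJ/mol.
C is staggered. Br at 240° is gauche with CHO at 180° (3.0). Total 3.0 kJ/mol.
A has the highest total (5.4 kJ/mol).

A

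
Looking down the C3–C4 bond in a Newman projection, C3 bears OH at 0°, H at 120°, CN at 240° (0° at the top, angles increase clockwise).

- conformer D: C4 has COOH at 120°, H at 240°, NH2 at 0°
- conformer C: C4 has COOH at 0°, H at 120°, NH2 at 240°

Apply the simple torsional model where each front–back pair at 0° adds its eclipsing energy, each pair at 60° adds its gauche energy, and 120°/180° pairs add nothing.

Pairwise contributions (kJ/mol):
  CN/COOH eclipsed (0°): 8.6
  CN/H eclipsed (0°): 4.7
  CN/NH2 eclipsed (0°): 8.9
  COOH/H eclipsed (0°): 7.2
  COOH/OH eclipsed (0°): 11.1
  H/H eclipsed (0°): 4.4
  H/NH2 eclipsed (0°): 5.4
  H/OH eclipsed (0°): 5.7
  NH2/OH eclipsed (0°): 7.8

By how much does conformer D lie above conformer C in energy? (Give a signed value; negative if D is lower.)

-4.7 kJ/mol

D is eclipsed. OH at 0° is eclipsed with NH2 at 0° (7.8); H at 120° is eclipsed with COOH at 120° (7.2); CN at 240° is eclipsed with H at 240° (4.7). Total 19.7 kJ/mol.
C is eclipsed. OH at 0° is eclipsed with COOH at 0° (11.1); H at 120° is eclipsed with H at 120° (4.4); CN at 240° is eclipsed with NH2 at 240° (8.9). Total 24.4 kJ/mol.
E(D) − E(C) = 19.7 − 24.4 = -4.7 kJ/mol.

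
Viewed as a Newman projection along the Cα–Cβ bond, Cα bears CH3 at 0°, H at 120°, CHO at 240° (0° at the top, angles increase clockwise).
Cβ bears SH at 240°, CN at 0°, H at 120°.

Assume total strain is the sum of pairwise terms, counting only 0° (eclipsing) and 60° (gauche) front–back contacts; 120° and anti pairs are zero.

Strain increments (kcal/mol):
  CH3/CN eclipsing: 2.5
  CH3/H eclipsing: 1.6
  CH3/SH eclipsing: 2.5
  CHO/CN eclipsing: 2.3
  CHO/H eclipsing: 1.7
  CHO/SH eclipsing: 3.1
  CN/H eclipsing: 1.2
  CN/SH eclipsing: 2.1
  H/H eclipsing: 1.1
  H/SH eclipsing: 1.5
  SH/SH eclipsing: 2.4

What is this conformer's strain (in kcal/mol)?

6.7 kcal/mol

This conformer is eclipsed. CH3 at 0° is eclipsed with CN at 0° (2.5); H at 120° is eclipsed with H at 120° (1.1); CHO at 240° is eclipsed with SH at 240° (3.1). Total 6.7 kcal/mol.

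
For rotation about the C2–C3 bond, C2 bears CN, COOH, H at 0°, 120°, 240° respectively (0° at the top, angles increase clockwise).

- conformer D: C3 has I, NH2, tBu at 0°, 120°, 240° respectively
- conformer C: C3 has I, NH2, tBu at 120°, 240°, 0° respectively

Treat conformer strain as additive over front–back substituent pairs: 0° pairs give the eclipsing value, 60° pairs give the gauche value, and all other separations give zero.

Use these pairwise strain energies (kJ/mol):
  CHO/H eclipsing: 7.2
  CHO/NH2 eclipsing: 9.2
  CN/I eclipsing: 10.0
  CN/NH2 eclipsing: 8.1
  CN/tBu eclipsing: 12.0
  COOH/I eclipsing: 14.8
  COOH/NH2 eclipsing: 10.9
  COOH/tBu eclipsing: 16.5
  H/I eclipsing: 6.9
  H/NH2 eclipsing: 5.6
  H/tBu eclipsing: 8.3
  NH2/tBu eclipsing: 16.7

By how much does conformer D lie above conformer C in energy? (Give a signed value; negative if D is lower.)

D is eclipsed. CN at 0° is eclipsed with I at 0° (10.0); COOH at 120° is eclipsed with NH2 at 120° (10.9); H at 240° is eclipsed with tBu at 240° (8.3). Total 29.2 kJ/mol.
C is eclipsed. CN at 0° is eclipsed with tBu at 0° (12.0); COOH at 120° is eclipsed with I at 120° (14.8); H at 240° is eclipsed with NH2 at 240° (5.6). Total 32.4 kJ/mol.
E(D) − E(C) = 29.2 − 32.4 = -3.2 kJ/mol.

-3.2 kJ/mol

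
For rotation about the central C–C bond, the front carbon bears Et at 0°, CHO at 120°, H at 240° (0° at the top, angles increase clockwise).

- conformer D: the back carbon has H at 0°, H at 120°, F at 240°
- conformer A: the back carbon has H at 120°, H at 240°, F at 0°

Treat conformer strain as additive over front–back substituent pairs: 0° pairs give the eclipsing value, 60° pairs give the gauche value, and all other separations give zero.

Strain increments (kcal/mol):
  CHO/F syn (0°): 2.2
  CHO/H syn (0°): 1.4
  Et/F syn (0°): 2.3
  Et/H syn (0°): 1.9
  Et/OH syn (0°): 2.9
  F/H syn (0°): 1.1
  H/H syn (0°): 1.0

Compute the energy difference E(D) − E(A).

-0.3 kcal/mol

D (eclipsed): Et(0°)/H(0°) eclipsed 1.9; CHO(120°)/H(120°) eclipsed 1.4; H(240°)/F(240°) eclipsed 1.1 → 4.4 kcal/mol.
A (eclipsed): Et(0°)/F(0°) eclipsed 2.3; CHO(120°)/H(120°) eclipsed 1.4; H(240°)/H(240°) eclipsed 1.0 → 4.7 kcal/mol.
E(D) − E(A) = 4.4 − 4.7 = -0.3 kcal/mol.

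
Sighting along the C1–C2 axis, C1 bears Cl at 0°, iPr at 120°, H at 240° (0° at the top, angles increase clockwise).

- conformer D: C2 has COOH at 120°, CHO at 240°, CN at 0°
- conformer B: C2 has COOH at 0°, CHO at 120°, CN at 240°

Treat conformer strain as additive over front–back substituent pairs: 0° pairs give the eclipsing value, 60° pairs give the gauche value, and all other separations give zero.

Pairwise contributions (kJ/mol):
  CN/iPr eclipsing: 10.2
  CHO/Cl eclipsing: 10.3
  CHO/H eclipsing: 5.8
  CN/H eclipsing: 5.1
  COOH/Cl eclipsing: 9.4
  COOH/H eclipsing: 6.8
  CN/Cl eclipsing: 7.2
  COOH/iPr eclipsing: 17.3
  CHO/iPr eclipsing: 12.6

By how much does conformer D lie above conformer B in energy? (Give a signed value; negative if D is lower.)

D (eclipsed): Cl–CN eclipsed, iPr–COOH eclipsed, H–CHO eclipsed; 7.2 + 17.3 + 5.8 = 30.3 kJ/mol.
B (eclipsed): Cl–COOH eclipsed, iPr–CHO eclipsed, H–CN eclipsed; 9.4 + 12.6 + 5.1 = 27.1 kJ/mol.
E(D) − E(B) = 30.3 − 27.1 = +3.2 kJ/mol.

+3.2 kJ/mol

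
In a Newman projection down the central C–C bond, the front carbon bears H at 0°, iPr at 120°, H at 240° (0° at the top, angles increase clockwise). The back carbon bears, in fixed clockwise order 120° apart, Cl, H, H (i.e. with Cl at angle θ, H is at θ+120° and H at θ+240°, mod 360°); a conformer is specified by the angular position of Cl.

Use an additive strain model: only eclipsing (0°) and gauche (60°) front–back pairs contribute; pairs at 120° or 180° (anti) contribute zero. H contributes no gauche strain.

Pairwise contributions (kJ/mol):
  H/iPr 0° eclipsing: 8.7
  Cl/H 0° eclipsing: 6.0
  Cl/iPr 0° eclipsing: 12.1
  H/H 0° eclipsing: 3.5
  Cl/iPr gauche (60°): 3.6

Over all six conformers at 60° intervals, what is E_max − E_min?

19.1 kJ/mol

Cl at 0° (eclipsed): H(0°)/Cl(0°) eclipsed 6.0; iPr(120°)/H(120°) eclipsed 8.7; H(240°)/H(240°) eclipsed 3.5 → 18.2 kJ/mol.
Cl at 60° (staggered): iPr(120°)/Cl(60°) gauche 3.6 → 3.6 kJ/mol.
Cl at 120° (eclipsed): H(0°)/H(0°) eclipsed 3.5; iPr(120°)/Cl(120°) eclipsed 12.1; H(240°)/H(240°) eclipsed 3.5 → 19.1 kJ/mol.
Cl at 180° (staggered): iPr(120°)/Cl(180°) gauche 3.6 → 3.6 kJ/mol.
Cl at 240° (eclipsed): H(0°)/H(0°) eclipsed 3.5; iPr(120°)/H(120°) eclipsed 8.7; H(240°)/Cl(240°) eclipsed 6.0 → 18.2 kJ/mol.
Cl at 300° (staggered): no non-H gauche contacts → 0.0 kJ/mol.
Max at 120° (19.1 kJ/mol), min at 300° (0.0 kJ/mol); barrier = 19.1 kJ/mol.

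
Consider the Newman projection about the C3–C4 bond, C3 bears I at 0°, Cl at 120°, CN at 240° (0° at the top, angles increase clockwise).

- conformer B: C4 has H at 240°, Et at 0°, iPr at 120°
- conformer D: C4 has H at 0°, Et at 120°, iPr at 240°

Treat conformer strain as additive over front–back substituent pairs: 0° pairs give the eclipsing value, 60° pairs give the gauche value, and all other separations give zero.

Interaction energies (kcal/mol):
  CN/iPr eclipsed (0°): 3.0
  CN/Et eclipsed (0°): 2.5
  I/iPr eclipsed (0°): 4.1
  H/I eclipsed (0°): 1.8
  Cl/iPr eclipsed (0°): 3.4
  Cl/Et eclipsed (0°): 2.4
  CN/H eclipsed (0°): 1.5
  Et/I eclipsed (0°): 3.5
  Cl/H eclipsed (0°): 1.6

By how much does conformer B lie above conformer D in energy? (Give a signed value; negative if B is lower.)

+1.2 kcal/mol

B (eclipsed): I(0°)/Et(0°) eclipsed 3.5; Cl(120°)/iPr(120°) eclipsed 3.4; CN(240°)/H(240°) eclipsed 1.5 → 8.4 kcal/mol.
D (eclipsed): I(0°)/H(0°) eclipsed 1.8; Cl(120°)/Et(120°) eclipsed 2.4; CN(240°)/iPr(240°) eclipsed 3.0 → 7.2 kcal/mol.
E(B) − E(D) = 8.4 − 7.2 = +1.2 kcal/mol.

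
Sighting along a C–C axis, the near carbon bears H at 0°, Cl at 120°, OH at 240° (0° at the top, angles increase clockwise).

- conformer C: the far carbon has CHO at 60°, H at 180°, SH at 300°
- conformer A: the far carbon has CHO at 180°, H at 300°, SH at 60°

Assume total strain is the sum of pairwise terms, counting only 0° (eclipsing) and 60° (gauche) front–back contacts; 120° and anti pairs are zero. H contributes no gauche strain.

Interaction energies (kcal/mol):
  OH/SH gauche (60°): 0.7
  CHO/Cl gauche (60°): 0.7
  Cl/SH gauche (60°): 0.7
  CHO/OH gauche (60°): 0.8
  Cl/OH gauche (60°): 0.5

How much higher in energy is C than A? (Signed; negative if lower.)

-0.8 kcal/mol

C (staggered): Cl(120°)/CHO(60°) gauche 0.7; OH(240°)/SH(300°) gauche 0.7 → 1.4 kcal/mol.
A (staggered): Cl(120°)/CHO(180°) gauche 0.7; Cl(120°)/SH(60°) gauche 0.7; OH(240°)/CHO(180°) gauche 0.8 → 2.2 kcal/mol.
E(C) − E(A) = 1.4 − 2.2 = -0.8 kcal/mol.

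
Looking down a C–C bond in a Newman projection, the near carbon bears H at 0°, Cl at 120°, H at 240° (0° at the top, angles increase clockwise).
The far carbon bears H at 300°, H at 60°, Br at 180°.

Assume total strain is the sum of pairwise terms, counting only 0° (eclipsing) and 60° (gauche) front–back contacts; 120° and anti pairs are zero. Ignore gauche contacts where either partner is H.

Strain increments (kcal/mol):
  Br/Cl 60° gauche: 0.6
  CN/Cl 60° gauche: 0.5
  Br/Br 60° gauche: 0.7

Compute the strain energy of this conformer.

This conformer (staggered): Cl(120°)/Br(180°) gauche 0.6 → 0.6 kcal/mol.

0.6 kcal/mol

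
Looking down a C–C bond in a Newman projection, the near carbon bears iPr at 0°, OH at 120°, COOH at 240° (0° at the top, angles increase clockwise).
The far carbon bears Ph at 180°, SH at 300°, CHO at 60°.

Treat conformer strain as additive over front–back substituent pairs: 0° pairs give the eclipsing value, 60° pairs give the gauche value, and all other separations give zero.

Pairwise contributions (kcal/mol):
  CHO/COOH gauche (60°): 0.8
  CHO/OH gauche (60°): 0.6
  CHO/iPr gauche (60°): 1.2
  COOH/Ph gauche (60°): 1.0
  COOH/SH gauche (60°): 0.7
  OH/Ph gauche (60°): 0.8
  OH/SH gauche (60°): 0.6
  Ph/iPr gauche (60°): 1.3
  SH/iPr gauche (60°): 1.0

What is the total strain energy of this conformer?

5.3 kcal/mol

This conformer (staggered): iPr–SH gauche, iPr–CHO gauche, OH–Ph gauche, OH–CHO gauche, COOH–Ph gauche, COOH–SH gauche; 1.0 + 1.2 + 0.8 + 0.6 + 1.0 + 0.7 = 5.3 kcal/mol.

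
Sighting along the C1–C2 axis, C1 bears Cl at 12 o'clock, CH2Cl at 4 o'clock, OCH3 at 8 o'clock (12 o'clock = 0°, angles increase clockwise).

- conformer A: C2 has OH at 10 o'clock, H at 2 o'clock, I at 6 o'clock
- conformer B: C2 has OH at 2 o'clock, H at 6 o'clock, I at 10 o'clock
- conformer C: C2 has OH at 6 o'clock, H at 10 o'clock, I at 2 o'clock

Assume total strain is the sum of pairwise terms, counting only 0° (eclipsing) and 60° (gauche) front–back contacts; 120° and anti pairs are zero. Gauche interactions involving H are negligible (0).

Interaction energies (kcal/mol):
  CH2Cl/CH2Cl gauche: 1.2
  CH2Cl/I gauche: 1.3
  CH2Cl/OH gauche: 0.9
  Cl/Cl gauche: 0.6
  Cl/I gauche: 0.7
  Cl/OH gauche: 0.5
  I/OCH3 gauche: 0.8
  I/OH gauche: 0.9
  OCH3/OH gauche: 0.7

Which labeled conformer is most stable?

B

A (staggered): Cl(0°)/OH(300°) gauche 0.5; CH2Cl(120°)/I(180°) gauche 1.3; OCH3(240°)/OH(300°) gauche 0.7; OCH3(240°)/I(180°) gauche 0.8 → 3.3 kcal/mol.
B (staggered): Cl(0°)/OH(60°) gauche 0.5; Cl(0°)/I(300°) gauche 0.7; CH2Cl(120°)/OH(60°) gauche 0.9; OCH3(240°)/I(300°) gauche 0.8 → 2.9 kcal/mol.
C (staggered): Cl(0°)/I(60°) gauche 0.7; CH2Cl(120°)/OH(180°) gauche 0.9; CH2Cl(120°)/I(60°) gauche 1.3; OCH3(240°)/OH(180°) gauche 0.7 → 3.6 kcal/mol.
B has the lowest total (2.9 kcal/mol).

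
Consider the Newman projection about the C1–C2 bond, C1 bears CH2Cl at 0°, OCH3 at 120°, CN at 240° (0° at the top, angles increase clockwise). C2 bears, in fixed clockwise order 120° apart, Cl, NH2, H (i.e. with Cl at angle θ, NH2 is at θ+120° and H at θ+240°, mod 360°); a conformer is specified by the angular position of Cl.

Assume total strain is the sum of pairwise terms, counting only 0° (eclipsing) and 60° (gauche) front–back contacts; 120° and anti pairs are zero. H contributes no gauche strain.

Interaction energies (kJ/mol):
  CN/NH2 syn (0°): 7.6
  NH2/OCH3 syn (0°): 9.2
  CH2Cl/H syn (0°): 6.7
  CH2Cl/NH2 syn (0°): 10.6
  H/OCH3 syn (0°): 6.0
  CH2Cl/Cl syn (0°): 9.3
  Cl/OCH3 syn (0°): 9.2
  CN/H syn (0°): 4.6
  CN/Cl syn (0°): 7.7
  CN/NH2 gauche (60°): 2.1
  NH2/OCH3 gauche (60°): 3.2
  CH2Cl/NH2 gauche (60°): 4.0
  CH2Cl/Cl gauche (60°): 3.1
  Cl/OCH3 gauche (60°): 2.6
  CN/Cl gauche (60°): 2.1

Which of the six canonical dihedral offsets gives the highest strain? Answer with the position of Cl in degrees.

Cl at 0° (eclipsed): CH2Cl(0°)/Cl(0°) eclipsed 9.3; OCH3(120°)/NH2(120°) eclipsed 9.2; CN(240°)/H(240°) eclipsed 4.6 → 23.1 kJ/mol.
Cl at 60° (staggered): CH2Cl(0°)/Cl(60°) gauche 3.1; OCH3(120°)/Cl(60°) gauche 2.6; OCH3(120°)/NH2(180°) gauche 3.2; CN(240°)/NH2(180°) gauche 2.1 → 11.0 kJ/mol.
Cl at 120° (eclipsed): CH2Cl(0°)/H(0°) eclipsed 6.7; OCH3(120°)/Cl(120°) eclipsed 9.2; CN(240°)/NH2(240°) eclipsed 7.6 → 23.5 kJ/mol.
Cl at 180° (staggered): CH2Cl(0°)/NH2(300°) gauche 4.0; OCH3(120°)/Cl(180°) gauche 2.6; CN(240°)/Cl(180°) gauche 2.1; CN(240°)/NH2(300°) gauche 2.1 → 10.8 kJ/mol.
Cl at 240° (eclipsed): CH2Cl(0°)/NH2(0°) eclipsed 10.6; OCH3(120°)/H(120°) eclipsed 6.0; CN(240°)/Cl(240°) eclipsed 7.7 → 24.3 kJ/mol.
Cl at 300° (staggered): CH2Cl(0°)/Cl(300°) gauche 3.1; CH2Cl(0°)/NH2(60°) gauche 4.0; OCH3(120°)/NH2(60°) gauche 3.2; CN(240°)/Cl(300°) gauche 2.1 → 12.4 kJ/mol.
The maximum (24.3 kJ/mol) occurs with Cl at 240°.

240°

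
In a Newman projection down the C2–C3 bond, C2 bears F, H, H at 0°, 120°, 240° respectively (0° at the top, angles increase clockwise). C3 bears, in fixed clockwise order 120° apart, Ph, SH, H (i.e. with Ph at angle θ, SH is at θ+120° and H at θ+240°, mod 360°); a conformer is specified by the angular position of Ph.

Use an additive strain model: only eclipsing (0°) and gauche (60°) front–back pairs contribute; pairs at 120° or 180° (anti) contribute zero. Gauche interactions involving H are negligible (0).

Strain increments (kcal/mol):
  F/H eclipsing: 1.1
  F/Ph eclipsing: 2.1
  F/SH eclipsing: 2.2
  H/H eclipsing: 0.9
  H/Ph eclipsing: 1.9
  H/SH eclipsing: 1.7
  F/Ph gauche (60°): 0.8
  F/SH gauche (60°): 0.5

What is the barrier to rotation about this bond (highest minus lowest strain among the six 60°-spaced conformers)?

Ph at 0° (eclipsed): F–Ph eclipsed, H–SH eclipsed, H–H eclipsed; 2.1 + 1.7 + 0.9 = 4.7 kcal/mol.
Ph at 60° (staggered): F–Ph gauche; 0.8 = 0.8 kcal/mol.
Ph at 120° (eclipsed): F–H eclipsed, H–Ph eclipsed, H–SH eclipsed; 1.1 + 1.9 + 1.7 = 4.7 kcal/mol.
Ph at 180° (staggered): F–SH gauche; 0.5 = 0.5 kcal/mol.
Ph at 240° (eclipsed): F–SH eclipsed, H–H eclipsed, H–Ph eclipsed; 2.2 + 0.9 + 1.9 = 5.0 kcal/mol.
Ph at 300° (staggered): F–Ph gauche, F–SH gauche; 0.8 + 0.5 = 1.3 kcal/mol.
Max at 240° (5.0 kcal/mol), min at 180° (0.5 kcal/mol); barrier = 4.5 kcal/mol.

4.5 kcal/mol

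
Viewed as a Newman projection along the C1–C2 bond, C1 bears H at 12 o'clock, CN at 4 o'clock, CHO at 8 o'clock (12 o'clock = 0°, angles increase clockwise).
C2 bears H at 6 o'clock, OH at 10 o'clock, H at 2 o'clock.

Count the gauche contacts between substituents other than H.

1

Non-H gauche pairs: CHO(240°)/OH(300°) — 1 interaction.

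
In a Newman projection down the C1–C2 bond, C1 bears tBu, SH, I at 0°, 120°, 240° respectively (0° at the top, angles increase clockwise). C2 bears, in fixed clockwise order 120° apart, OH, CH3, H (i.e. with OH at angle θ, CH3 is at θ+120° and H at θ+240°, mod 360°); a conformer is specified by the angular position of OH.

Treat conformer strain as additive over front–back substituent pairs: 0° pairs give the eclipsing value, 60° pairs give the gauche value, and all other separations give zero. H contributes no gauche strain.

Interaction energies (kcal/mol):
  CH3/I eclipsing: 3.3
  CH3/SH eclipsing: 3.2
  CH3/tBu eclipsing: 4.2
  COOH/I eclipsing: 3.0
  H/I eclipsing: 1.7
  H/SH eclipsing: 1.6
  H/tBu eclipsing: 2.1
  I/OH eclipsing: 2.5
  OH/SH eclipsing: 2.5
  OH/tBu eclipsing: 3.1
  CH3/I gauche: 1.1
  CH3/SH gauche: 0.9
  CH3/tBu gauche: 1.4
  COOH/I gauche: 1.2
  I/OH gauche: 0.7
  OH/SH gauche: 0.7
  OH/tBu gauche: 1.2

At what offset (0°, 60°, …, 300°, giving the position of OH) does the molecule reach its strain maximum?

OH at 0° (eclipsed): tBu–OH eclipsed, SH–CH3 eclipsed, I–H eclipsed; 3.1 + 3.2 + 1.7 = 8.0 kcal/mol.
OH at 60° (staggered): tBu–OH gauche, SH–OH gauche, SH–CH3 gauche, I–CH3 gauche; 1.2 + 0.7 + 0.9 + 1.1 = 3.9 kcal/mol.
OH at 120° (eclipsed): tBu–H eclipsed, SH–OH eclipsed, I–CH3 eclipsed; 2.1 + 2.5 + 3.3 = 7.9 kcal/mol.
OH at 180° (staggered): tBu–CH3 gauche, SH–OH gauche, I–OH gauche, I–CH3 gauche; 1.4 + 0.7 + 0.7 + 1.1 = 3.9 kcal/mol.
OH at 240° (eclipsed): tBu–CH3 eclipsed, SH–H eclipsed, I–OH eclipsed; 4.2 + 1.6 + 2.5 = 8.3 kcal/mol.
OH at 300° (staggered): tBu–OH gauche, tBu–CH3 gauche, SH–CH3 gauche, I–OH gauche; 1.2 + 1.4 + 0.9 + 0.7 = 4.2 kcal/mol.
The maximum (8.3 kcal/mol) occurs with OH at 240°.

240°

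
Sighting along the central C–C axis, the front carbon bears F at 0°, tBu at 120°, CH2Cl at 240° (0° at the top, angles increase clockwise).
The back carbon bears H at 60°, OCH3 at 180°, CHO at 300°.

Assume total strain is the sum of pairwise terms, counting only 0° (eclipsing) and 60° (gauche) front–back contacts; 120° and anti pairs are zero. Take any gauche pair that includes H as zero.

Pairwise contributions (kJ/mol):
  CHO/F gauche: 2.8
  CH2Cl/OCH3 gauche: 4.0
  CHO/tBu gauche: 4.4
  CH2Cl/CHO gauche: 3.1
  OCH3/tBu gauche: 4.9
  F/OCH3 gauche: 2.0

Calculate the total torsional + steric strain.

14.8 kJ/mol

This conformer (staggered): F(0°)/CHO(300°) gauche 2.8; tBu(120°)/OCH3(180°) gauche 4.9; CH2Cl(240°)/OCH3(180°) gauche 4.0; CH2Cl(240°)/CHO(300°) gauche 3.1 → 14.8 kJ/mol.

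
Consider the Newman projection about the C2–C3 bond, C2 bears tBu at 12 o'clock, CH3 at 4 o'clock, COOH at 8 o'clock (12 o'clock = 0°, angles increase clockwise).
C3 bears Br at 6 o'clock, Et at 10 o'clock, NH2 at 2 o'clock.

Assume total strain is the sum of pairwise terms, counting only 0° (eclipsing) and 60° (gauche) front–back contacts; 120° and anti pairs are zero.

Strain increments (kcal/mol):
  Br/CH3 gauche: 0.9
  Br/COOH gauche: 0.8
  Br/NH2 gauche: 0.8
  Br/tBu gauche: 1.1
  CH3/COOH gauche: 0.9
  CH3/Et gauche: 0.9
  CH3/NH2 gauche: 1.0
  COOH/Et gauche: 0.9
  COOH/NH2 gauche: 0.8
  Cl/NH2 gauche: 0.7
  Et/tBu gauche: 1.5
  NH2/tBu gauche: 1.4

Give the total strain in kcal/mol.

6.5 kcal/mol

This conformer (staggered): tBu(0°)/Et(300°) gauche 1.5; tBu(0°)/NH2(60°) gauche 1.4; CH3(120°)/Br(180°) gauche 0.9; CH3(120°)/NH2(60°) gauche 1.0; COOH(240°)/Br(180°) gauche 0.8; COOH(240°)/Et(300°) gauche 0.9 → 6.5 kcal/mol.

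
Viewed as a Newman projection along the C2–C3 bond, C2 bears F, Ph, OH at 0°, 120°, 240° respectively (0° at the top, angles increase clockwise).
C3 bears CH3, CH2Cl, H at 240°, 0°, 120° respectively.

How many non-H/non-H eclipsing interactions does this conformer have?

2

Non-H eclipsing pairs: F(0°)/CH2Cl(0°); OH(240°)/CH3(240°) — 2 interactions.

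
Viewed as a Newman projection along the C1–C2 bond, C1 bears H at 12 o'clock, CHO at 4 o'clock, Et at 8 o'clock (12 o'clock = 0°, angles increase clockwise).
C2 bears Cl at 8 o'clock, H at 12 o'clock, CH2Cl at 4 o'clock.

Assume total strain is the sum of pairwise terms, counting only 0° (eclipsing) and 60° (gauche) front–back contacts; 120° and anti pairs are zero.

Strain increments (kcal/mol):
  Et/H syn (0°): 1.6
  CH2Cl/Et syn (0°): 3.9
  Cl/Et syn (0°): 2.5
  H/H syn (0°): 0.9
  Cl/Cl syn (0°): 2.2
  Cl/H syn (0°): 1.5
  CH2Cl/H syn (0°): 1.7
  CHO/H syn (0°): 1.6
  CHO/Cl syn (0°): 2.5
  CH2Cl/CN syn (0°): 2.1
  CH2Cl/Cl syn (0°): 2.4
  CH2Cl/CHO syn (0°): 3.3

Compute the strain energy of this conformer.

6.7 kcal/mol

This conformer is eclipsed. H at 0° is eclipsed with H at 0° (0.9); CHO at 120° is eclipsed with CH2Cl at 120° (3.3); Et at 240° is eclipsed with Cl at 240° (2.5). Total 6.7 kcal/mol.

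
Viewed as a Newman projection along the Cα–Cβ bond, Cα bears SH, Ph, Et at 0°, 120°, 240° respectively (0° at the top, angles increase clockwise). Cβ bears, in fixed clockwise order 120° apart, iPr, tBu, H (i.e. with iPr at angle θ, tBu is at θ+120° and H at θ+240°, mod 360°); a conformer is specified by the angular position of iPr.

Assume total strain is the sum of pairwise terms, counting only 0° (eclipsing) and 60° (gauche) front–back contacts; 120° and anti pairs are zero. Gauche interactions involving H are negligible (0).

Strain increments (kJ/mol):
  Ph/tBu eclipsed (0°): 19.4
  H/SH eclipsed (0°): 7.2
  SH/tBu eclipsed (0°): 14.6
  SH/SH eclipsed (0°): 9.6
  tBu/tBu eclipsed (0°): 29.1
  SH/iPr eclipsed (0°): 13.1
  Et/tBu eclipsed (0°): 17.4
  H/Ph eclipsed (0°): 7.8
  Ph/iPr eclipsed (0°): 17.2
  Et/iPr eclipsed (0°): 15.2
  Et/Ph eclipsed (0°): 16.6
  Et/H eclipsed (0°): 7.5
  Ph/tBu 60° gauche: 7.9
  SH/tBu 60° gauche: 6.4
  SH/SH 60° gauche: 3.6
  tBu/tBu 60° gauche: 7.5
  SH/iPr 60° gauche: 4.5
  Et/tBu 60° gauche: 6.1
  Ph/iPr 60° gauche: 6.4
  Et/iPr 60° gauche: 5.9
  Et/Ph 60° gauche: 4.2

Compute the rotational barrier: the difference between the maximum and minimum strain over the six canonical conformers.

iPr at 0° (eclipsed): SH–iPr eclipsed, Ph–tBu eclipsed, Et–H eclipsed; 13.1 + 19.4 + 7.5 = 40.0 kJ/mol.
iPr at 60° (staggered): SH–iPr gauche, Ph–iPr gauche, Ph–tBu gauche, Et–tBu gauche; 4.5 + 6.4 + 7.9 + 6.1 = 24.9 kJ/mol.
iPr at 120° (eclipsed): SH–H eclipsed, Ph–iPr eclipsed, Et–tBu eclipsed; 7.2 + 17.2 + 17.4 = 41.8 kJ/mol.
iPr at 180° (staggered): SH–tBu gauche, Ph–iPr gauche, Et–iPr gauche, Et–tBu gauche; 6.4 + 6.4 + 5.9 + 6.1 = 24.8 kJ/mol.
iPr at 240° (eclipsed): SH–tBu eclipsed, Ph–H eclipsed, Et–iPr eclipsed; 14.6 + 7.8 + 15.2 = 37.6 kJ/mol.
iPr at 300° (staggered): SH–iPr gauche, SH–tBu gauche, Ph–tBu gauche, Et–iPr gauche; 4.5 + 6.4 + 7.9 + 5.9 = 24.7 kJ/mol.
Max at 120° (41.8 kJ/mol), min at 300° (24.7 kJ/mol); barrier = 17.1 kJ/mol.

17.1 kJ/mol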